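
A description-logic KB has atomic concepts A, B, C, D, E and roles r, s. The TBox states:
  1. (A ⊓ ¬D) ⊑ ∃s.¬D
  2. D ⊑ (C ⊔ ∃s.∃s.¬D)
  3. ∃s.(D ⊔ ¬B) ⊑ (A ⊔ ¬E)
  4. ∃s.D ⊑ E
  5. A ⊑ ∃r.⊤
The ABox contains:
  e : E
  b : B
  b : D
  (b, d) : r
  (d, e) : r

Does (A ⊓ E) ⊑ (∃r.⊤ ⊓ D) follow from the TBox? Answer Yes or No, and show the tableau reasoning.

1. (A ⊓ E) ⊑ (∃r.⊤ ⊓ D)  ⇔  ((A ⊓ E) ⊓ (∀r.⊥ ⊔ ¬D)) unsat w.r.t. T
   apply at x₀: A⊑∃r.⊤
   open: L(x₀) ⊇ {A, E, ¬D, ∀s.(¬D ⊓ B), ∃r.⊤, …} (+ ∃-successors)
2. Hence (A ⊓ E) ⊑ (∃r.⊤ ⊓ D): not entailed.

No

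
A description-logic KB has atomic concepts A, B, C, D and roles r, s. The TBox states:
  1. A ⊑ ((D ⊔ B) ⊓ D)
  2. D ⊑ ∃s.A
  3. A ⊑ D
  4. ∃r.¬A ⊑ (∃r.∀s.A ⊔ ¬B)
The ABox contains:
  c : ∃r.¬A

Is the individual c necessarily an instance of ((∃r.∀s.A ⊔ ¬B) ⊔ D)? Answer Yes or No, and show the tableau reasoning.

Yes

1. c : ((∃r.∀s.A ⊔ ¬B) ⊔ D)?  L(c) = {∃r.¬A} ∪ {((∀r.∃s.¬A ⊓ B) ⊓ ¬D)}
   clash {D, ¬D} at c — c ∈ ((∃r.∀s.A ⊔ ¬B) ⊔ D)
2. Hence c : ((∃r.∀s.A ⊔ ¬B) ⊔ D): entailed.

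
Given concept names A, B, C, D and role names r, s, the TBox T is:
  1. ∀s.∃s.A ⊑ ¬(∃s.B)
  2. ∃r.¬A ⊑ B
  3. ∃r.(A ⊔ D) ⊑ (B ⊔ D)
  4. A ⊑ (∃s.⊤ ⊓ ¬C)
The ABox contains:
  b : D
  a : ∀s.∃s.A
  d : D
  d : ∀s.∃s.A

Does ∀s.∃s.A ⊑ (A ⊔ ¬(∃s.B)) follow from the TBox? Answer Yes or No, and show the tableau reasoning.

Yes

1. ∀s.∃s.A ⊑ (A ⊔ ¬(∃s.B))  ⇔  (∀s.∃s.A ⊓ (¬A ⊓ ∃s.B)) unsat w.r.t. T
   all branches close; clash {B, ¬B} at an ∃-successor
2. Hence ∀s.∃s.A ⊑ (A ⊔ ¬(∃s.B)): entailed.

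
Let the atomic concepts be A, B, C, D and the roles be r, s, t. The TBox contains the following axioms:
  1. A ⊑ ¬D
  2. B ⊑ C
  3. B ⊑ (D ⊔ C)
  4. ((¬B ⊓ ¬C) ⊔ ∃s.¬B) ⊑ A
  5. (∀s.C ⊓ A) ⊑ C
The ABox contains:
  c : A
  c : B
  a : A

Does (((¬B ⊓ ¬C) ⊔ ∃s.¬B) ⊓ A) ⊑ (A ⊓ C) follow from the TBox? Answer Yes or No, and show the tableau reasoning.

No

1. (((¬B ⊓ ¬C) ⊔ ∃s.¬B) ⊓ A) ⊑ (A ⊓ C)  ⇔  ((((¬B ⊓ ¬C) ⊔ ∃s.¬B) ⊓ A) ⊓ (¬A ⊔ ¬C)) unsat w.r.t. T
   apply at x₀: A⊑¬D
   open: L(x₀) ⊇ {A, ¬B, ¬C, ¬D, ∃s.¬C} (+ ∃-successors)
2. Hence (((¬B ⊓ ¬C) ⊔ ∃s.¬B) ⊓ A) ⊑ (A ⊓ C): not entailed.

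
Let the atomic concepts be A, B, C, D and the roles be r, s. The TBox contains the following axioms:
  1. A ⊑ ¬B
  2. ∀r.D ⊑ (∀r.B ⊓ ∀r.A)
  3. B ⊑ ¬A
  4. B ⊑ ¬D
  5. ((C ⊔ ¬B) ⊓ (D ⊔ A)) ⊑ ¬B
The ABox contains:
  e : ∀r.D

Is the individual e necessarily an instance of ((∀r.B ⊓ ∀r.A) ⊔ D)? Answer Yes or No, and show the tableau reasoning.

1. e : ((∀r.B ⊓ ∀r.A) ⊔ D)?  L(e) = {∀r.D} ∪ {((∃r.¬B ⊔ ∃r.¬A) ⊓ ¬D)}
   clash {A, ¬A} at an ∃-successor — e ∈ ((∀r.B ⊓ ∀r.A) ⊔ D)
2. Hence e : ((∀r.B ⊓ ∀r.A) ⊔ D): entailed.

Yes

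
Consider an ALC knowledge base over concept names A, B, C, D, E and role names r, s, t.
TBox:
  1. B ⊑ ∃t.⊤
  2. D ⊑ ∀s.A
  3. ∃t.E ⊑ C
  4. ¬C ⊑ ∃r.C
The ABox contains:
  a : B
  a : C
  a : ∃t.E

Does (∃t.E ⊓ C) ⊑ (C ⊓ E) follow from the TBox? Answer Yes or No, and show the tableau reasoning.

No

1. (∃t.E ⊓ C) ⊑ (C ⊓ E)  ⇔  ((∃t.E ⊓ C) ⊓ (¬C ⊔ ¬E)) unsat w.r.t. T
   open: L(x₀) ⊇ {C, ¬B, ¬D, ¬E, ∃t.E} (+ ∃-successors)
2. Hence (∃t.E ⊓ C) ⊑ (C ⊓ E): not entailed.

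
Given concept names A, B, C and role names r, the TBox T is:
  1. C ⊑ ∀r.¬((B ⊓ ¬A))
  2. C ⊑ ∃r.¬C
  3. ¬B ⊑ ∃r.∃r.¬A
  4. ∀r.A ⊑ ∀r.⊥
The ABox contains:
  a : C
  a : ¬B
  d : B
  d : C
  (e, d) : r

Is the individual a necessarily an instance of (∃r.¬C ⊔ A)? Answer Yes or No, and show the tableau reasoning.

1. a : (∃r.¬C ⊔ A)?  L(a) = {C, ¬B} ∪ {(∀r.C ⊓ ¬A)}
   clash ⊥ at an ∃-successor — a ∈ (∃r.¬C ⊔ A)
2. Hence a : (∃r.¬C ⊔ A): entailed.

Yes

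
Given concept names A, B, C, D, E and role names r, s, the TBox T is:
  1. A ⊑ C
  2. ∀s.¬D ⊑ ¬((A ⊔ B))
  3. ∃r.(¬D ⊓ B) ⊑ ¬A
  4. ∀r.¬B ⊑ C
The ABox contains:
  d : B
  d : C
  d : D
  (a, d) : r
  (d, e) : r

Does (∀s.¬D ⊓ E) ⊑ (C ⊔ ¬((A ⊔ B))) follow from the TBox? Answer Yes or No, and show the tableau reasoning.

1. (∀s.¬D ⊓ E) ⊑ (C ⊔ ¬((A ⊔ B)))  ⇔  ((∀s.¬D ⊓ E) ⊓ (¬C ⊓ (A ⊔ B))) unsat w.r.t. T
   all branches close; clash {C, ¬C} at x₀
2. Hence (∀s.¬D ⊓ E) ⊑ (C ⊔ ¬((A ⊔ B))): entailed.

Yes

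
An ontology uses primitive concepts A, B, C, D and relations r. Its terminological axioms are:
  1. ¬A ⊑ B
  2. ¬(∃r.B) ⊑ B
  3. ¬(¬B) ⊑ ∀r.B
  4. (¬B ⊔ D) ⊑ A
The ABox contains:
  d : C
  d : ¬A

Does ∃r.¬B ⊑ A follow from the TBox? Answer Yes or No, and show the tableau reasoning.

Yes

1. ∃r.¬B ⊑ A  ⇔  (∃r.¬B ⊓ ¬A) unsat w.r.t. T
   all branches close; clash {A, ¬A} at x₀
2. Hence ∃r.¬B ⊑ A: entailed.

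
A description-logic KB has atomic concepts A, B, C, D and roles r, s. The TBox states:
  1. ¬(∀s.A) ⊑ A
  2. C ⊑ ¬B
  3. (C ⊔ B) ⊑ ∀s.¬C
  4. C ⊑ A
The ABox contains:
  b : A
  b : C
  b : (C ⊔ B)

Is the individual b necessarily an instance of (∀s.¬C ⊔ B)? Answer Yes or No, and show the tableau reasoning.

1. b : (∀s.¬C ⊔ B)?  L(b) = {A, C, (C ⊔ B)} ∪ {(∃s.C ⊓ ¬B)}
   clash {C, ¬C} at an ∃-successor — b ∈ (∀s.¬C ⊔ B)
2. Hence b : (∀s.¬C ⊔ B): entailed.

Yes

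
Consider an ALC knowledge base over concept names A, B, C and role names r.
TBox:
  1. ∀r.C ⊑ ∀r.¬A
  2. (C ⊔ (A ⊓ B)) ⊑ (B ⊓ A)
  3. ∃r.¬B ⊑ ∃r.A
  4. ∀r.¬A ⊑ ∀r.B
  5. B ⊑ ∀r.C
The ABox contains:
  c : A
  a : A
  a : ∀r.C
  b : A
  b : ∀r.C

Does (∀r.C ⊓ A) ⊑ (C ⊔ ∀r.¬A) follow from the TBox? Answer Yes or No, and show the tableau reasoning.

Yes

1. (∀r.C ⊓ A) ⊑ (C ⊔ ∀r.¬A)  ⇔  ((∀r.C ⊓ A) ⊓ (¬C ⊓ ∃r.A)) unsat w.r.t. T
   all branches close; clash {A, ¬A} at an ∃-successor
2. Hence (∀r.C ⊓ A) ⊑ (C ⊔ ∀r.¬A): entailed.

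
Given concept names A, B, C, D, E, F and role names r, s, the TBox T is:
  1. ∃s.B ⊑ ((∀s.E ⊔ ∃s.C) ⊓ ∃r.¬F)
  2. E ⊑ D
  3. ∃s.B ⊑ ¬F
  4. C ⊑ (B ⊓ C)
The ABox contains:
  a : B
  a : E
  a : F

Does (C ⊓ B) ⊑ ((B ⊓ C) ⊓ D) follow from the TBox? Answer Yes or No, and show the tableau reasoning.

No

1. (C ⊓ B) ⊑ ((B ⊓ C) ⊓ D)  ⇔  ((C ⊓ B) ⊓ ((¬B ⊔ ¬C) ⊔ ¬D)) unsat w.r.t. T
   apply at x₀: C⊑(B ⊓ C)
   open: L(x₀) ⊇ {B, C, ¬D, ¬E, ∀s.¬B}
2. Hence (C ⊓ B) ⊑ ((B ⊓ C) ⊓ D): not entailed.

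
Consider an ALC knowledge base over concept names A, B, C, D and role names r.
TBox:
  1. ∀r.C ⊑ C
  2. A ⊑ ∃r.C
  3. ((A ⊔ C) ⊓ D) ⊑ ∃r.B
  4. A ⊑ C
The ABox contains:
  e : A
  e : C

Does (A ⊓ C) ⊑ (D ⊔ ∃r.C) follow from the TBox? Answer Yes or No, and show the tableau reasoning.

Yes

1. (A ⊓ C) ⊑ (D ⊔ ∃r.C)  ⇔  ((A ⊓ C) ⊓ (¬D ⊓ ∀r.¬C)) unsat w.r.t. T
   all branches close; clash {C, ¬C} at an ∃-successor
2. Hence (A ⊓ C) ⊑ (D ⊔ ∃r.C): entailed.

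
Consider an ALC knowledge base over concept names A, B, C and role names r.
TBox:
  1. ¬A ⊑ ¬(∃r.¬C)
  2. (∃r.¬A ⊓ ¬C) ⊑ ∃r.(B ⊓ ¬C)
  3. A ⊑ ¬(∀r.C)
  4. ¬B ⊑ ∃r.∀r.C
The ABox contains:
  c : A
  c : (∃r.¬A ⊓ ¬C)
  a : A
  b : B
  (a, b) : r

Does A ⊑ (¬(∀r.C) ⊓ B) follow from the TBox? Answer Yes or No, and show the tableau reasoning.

No

1. A ⊑ (¬(∀r.C) ⊓ B)  ⇔  (A ⊓ (∀r.C ⊔ ¬B)) unsat w.r.t. T
   apply at x₀: A⊑¬(∀r.C)
   open: L(x₀) ⊇ {A, C, ¬B, ∃r.¬C, ∃r.∀r.C} (+ ∃-successors)
2. Hence A ⊑ (¬(∀r.C) ⊓ B): not entailed.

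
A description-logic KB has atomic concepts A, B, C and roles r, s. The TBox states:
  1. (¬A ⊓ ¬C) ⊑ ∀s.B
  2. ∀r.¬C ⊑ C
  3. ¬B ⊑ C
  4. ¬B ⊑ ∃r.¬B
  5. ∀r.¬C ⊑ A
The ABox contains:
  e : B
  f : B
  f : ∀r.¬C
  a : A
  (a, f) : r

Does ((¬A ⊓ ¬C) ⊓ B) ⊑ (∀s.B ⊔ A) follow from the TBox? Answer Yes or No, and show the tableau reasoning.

1. ((¬A ⊓ ¬C) ⊓ B) ⊑ (∀s.B ⊔ A)  ⇔  (((¬A ⊓ ¬C) ⊓ B) ⊓ (∃s.¬B ⊓ ¬A)) unsat w.r.t. T
   all branches close; clash {A, ¬A} at x₀
2. Hence ((¬A ⊓ ¬C) ⊓ B) ⊑ (∀s.B ⊔ A): entailed.

Yes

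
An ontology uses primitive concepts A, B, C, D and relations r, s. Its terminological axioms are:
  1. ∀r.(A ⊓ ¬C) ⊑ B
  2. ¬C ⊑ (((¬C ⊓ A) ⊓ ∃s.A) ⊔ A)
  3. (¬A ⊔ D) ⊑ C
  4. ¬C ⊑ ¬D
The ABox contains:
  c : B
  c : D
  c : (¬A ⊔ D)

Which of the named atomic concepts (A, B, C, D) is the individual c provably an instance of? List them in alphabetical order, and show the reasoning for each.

{B, C, D}

1. c : A?  L(c) = {B, D, (¬A ⊔ D)} ∪ {¬A}
   apply at c: (¬A ⊔ D)⊑C
   open: L(c) ⊇ {B, C, D, ¬A} — c ∉ A possible
2. c : B?  L(c) = {B, D, (¬A ⊔ D)} ∪ {¬B}
   clash {B, ¬B} at c — c ∈ B
3. c : C?  L(c) = {B, D, (¬A ⊔ D)} ∪ {¬C}
   clash {D, ¬D} at c — c ∈ C
4. c : D?  L(c) = {B, D, (¬A ⊔ D)} ∪ {¬D}
   clash {D, ¬D} at c — c ∈ D
5. Entailed for c: {B, C, D}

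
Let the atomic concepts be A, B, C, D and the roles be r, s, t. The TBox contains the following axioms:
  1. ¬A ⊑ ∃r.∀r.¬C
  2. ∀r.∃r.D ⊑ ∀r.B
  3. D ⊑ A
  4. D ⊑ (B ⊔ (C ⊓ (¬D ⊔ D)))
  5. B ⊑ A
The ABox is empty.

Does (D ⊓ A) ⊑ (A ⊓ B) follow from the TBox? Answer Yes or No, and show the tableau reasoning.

No

1. (D ⊓ A) ⊑ (A ⊓ B)  ⇔  ((D ⊓ A) ⊓ (¬A ⊔ ¬B)) unsat w.r.t. T
   apply at x₀: D⊑(B ⊔ (C ⊓ (¬D ⊔ D)))
   open: L(x₀) ⊇ {A, C, D, ¬B, ∃r.∀r.¬D} (+ ∃-successors)
2. Hence (D ⊓ A) ⊑ (A ⊓ B): not entailed.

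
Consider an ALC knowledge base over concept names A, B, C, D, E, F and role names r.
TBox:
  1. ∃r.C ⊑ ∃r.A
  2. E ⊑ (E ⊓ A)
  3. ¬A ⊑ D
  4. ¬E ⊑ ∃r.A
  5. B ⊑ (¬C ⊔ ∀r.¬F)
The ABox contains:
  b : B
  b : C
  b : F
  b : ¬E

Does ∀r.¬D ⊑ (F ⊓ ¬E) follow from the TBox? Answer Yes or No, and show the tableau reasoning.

1. ∀r.¬D ⊑ (F ⊓ ¬E)  ⇔  (∀r.¬D ⊓ (¬F ⊔ E)) unsat w.r.t. T
   open: L(x₀) ⊇ {A, E, ¬B, ∀r.¬C, ∀r.¬D}
2. Hence ∀r.¬D ⊑ (F ⊓ ¬E): not entailed.

No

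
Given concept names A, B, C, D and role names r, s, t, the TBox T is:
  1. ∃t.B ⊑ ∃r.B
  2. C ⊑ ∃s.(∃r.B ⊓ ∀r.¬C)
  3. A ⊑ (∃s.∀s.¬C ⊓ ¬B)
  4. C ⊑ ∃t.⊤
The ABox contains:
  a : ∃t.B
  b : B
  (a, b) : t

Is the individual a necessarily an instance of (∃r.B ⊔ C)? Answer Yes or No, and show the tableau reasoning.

1. a : (∃r.B ⊔ C)?  L(a) = {∃t.B} ∪ {(∀r.¬B ⊓ ¬C)}
   clash {B, ¬B} at an ∃-successor — a ∈ (∃r.B ⊔ C)
2. Hence a : (∃r.B ⊔ C): entailed.

Yes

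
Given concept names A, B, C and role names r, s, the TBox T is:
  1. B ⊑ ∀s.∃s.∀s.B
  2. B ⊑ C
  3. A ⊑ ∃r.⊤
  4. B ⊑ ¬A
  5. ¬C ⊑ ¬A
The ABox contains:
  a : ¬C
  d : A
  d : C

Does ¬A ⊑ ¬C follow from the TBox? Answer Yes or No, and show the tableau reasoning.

No

1. ¬A ⊑ ¬C  ⇔  (¬A ⊓ C) unsat w.r.t. T
   open: L(x₀) ⊇ {C, ¬A, ¬B}
2. Hence ¬A ⊑ ¬C: not entailed.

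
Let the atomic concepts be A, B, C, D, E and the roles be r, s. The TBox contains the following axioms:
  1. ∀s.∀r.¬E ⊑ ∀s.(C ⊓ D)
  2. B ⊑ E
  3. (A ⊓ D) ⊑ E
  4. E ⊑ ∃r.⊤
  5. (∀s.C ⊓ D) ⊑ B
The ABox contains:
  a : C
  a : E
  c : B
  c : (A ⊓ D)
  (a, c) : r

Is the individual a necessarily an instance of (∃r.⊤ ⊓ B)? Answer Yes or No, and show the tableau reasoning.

No

1. a : (∃r.⊤ ⊓ B)?  L(a) = {C, E} ∪ {(∀r.⊥ ⊔ ¬B)}
   apply at a: E⊑∃r.⊤
   open: L(a) ⊇ {C, E, ¬B, ∃r.⊤, ∃s.¬C, …} (+ ∃-successors) — a ∉ (∃r.⊤ ⊓ B) possible
2. Hence a : (∃r.⊤ ⊓ B): not entailed.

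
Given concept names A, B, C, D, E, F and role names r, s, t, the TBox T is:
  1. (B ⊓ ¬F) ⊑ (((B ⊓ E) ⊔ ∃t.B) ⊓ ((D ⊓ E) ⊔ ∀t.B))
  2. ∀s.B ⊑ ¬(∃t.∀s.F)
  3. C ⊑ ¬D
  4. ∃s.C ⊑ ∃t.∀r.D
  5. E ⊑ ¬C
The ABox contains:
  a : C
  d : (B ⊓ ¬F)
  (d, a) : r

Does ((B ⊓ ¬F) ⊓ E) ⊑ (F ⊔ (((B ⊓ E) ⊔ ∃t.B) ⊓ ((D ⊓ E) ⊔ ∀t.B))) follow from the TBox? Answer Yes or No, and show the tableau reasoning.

1. ((B ⊓ ¬F) ⊓ E) ⊑ (F ⊔ (((B ⊓ E) ⊔ ∃t.B) ⊓ ((D ⊓ E) ⊔ ∀t.B)))  ⇔  (((B ⊓ ¬F) ⊓ E) ⊓ (¬F ⊓ (((¬B ⊔ ¬E) ⊓ ∀t.¬B) ⊔ ((¬D ⊔ ¬E) ⊓ ∃t.¬B)))) unsat w.r.t. T
   all branches close; clash {B, ¬B} at an ∃-successor
2. Hence ((B ⊓ ¬F) ⊓ E) ⊑ (F ⊔ (((B ⊓ E) ⊔ ∃t.B) ⊓ ((D ⊓ E) ⊔ ∀t.B))): entailed.

Yes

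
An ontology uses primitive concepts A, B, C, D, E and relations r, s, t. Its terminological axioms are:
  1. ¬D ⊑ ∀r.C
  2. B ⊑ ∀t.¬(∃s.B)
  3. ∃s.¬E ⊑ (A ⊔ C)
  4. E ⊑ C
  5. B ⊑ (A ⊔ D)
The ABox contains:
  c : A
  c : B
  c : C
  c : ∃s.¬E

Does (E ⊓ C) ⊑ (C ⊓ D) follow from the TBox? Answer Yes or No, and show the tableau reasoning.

1. (E ⊓ C) ⊑ (C ⊓ D)  ⇔  ((E ⊓ C) ⊓ (¬C ⊔ ¬D)) unsat w.r.t. T
   open: L(x₀) ⊇ {C, E, ¬B, ¬D, ∀r.C, …}
2. Hence (E ⊓ C) ⊑ (C ⊓ D): not entailed.

No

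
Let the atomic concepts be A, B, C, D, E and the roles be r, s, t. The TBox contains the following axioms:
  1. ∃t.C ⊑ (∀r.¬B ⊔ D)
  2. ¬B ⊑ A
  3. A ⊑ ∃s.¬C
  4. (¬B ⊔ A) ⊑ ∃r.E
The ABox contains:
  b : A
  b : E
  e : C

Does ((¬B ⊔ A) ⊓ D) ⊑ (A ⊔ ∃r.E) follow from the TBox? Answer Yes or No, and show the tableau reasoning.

1. ((¬B ⊔ A) ⊓ D) ⊑ (A ⊔ ∃r.E)  ⇔  (((¬B ⊔ A) ⊓ D) ⊓ (¬A ⊓ ∀r.¬E)) unsat w.r.t. T
   all branches close; clash {A, ¬A} at x₀
2. Hence ((¬B ⊔ A) ⊓ D) ⊑ (A ⊔ ∃r.E): entailed.

Yes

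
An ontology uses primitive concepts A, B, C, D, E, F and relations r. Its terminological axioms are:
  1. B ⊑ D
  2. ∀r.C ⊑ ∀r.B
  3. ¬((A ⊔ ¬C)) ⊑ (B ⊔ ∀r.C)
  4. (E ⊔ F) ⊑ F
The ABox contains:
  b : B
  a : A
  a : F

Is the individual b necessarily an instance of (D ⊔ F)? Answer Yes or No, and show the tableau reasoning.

1. b : (D ⊔ F)?  L(b) = {B} ∪ {(¬D ⊓ ¬F)}
   clash {D, ¬D} at b — b ∈ (D ⊔ F)
2. Hence b : (D ⊔ F): entailed.

Yes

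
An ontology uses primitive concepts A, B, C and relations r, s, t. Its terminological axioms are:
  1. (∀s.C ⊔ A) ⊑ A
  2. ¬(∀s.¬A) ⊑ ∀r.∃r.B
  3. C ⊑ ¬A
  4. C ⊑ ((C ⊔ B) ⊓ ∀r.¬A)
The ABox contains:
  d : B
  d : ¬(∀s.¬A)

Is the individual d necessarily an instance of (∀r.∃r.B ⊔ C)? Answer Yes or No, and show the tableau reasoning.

1. d : (∀r.∃r.B ⊔ C)?  L(d) = {B, ¬(∀s.¬A)} ∪ {(∃r.∀r.¬B ⊓ ¬C)}
   clash {A, ¬A} at an ∃-successor — d ∈ (∀r.∃r.B ⊔ C)
2. Hence d : (∀r.∃r.B ⊔ C): entailed.

Yes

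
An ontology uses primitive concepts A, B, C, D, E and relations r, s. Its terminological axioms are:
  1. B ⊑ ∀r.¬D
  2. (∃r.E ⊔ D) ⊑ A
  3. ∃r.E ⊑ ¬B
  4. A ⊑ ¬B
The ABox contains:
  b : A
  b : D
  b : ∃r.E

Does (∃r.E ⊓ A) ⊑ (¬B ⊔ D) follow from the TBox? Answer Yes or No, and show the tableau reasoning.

1. (∃r.E ⊓ A) ⊑ (¬B ⊔ D)  ⇔  ((∃r.E ⊓ A) ⊓ (B ⊓ ¬D)) unsat w.r.t. T
   all branches close; clash {B, ¬B} at x₀
2. Hence (∃r.E ⊓ A) ⊑ (¬B ⊔ D): entailed.

Yes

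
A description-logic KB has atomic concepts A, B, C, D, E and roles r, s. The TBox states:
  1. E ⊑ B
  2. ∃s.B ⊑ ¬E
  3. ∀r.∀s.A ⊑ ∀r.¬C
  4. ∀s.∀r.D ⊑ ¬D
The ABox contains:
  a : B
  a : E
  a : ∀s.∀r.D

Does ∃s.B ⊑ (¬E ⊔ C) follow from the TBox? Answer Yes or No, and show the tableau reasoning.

Yes

1. ∃s.B ⊑ (¬E ⊔ C)  ⇔  (∃s.B ⊓ (E ⊓ ¬C)) unsat w.r.t. T
   all branches close; clash {E, ¬E} at x₀
2. Hence ∃s.B ⊑ (¬E ⊔ C): entailed.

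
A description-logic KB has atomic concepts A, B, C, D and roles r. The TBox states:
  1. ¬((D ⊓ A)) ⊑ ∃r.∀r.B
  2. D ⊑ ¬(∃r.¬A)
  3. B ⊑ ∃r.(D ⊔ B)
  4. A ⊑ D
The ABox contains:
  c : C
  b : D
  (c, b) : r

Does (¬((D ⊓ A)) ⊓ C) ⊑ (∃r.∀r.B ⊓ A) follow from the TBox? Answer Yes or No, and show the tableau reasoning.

No

1. (¬((D ⊓ A)) ⊓ C) ⊑ (∃r.∀r.B ⊓ A)  ⇔  (((¬D ⊔ ¬A) ⊓ C) ⊓ (∀r.∃r.¬B ⊔ ¬A)) unsat w.r.t. T
   apply at x₀: ¬((D ⊓ A))⊑∃r.∀r.B
   open: L(x₀) ⊇ {C, ¬A, ¬B, ¬D, ∃r.∀r.B} (+ ∃-successors)
2. Hence (¬((D ⊓ A)) ⊓ C) ⊑ (∃r.∀r.B ⊓ A): not entailed.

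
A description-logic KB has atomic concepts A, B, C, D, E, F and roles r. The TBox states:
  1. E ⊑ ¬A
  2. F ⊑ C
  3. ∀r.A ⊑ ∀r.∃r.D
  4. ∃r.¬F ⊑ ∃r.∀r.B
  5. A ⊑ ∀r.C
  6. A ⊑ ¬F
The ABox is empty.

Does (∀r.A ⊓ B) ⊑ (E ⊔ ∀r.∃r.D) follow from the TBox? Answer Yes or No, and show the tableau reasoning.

1. (∀r.A ⊓ B) ⊑ (E ⊔ ∀r.∃r.D)  ⇔  ((∀r.A ⊓ B) ⊓ (¬E ⊓ ∃r.∀r.¬D)) unsat w.r.t. T
   all branches close; clash {A, ¬A} at an ∃-successor
2. Hence (∀r.A ⊓ B) ⊑ (E ⊔ ∀r.∃r.D): entailed.

Yes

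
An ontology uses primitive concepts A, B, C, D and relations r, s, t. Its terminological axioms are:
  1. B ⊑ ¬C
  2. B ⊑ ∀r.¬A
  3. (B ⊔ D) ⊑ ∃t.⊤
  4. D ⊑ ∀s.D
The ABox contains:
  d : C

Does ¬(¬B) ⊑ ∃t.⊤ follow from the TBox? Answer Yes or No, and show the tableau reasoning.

Yes

1. ¬(¬B) ⊑ ∃t.⊤  ⇔  (B ⊓ ∀t.⊥) unsat w.r.t. T
   all branches close; clash ⊥ at an ∃-successor
2. Hence ¬(¬B) ⊑ ∃t.⊤: entailed.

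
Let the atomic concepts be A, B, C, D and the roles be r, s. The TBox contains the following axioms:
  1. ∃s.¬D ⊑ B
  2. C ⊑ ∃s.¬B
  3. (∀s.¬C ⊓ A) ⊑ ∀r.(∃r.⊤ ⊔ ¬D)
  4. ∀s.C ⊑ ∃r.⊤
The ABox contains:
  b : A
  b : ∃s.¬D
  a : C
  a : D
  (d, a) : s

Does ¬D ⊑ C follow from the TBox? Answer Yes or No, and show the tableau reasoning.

1. ¬D ⊑ C  ⇔  (¬D ⊓ ¬C) unsat w.r.t. T
   open: L(x₀) ⊇ {¬C, ¬D, ∀s.D, ∃s.C, ∃s.¬C} (+ ∃-successors)
2. Hence ¬D ⊑ C: not entailed.

No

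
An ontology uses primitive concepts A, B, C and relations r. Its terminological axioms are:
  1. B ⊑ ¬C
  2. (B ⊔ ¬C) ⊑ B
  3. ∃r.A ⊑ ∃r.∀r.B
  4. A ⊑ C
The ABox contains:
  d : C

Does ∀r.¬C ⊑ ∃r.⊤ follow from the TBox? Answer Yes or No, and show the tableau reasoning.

No

1. ∀r.¬C ⊑ ∃r.⊤  ⇔  (∀r.¬C ⊓ ∀r.⊥) unsat w.r.t. T
   open: L(x₀) ⊇ {C, ¬A, ¬B, ∀r.¬A, ∀r.¬C, …}
2. Hence ∀r.¬C ⊑ ∃r.⊤: not entailed.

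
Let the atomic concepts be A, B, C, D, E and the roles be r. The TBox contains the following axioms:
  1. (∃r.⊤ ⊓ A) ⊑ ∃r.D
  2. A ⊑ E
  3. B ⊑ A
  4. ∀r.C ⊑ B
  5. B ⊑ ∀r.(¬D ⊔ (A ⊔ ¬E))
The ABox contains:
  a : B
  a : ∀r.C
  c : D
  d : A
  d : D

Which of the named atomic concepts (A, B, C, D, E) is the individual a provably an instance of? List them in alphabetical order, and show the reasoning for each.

{A, B, E}

1. a : A?  L(a) = {B, ∀r.C} ∪ {¬A}
   clash {A, ¬A} at a — a ∈ A
2. a : B?  L(a) = {B, ∀r.C} ∪ {¬B}
   clash {B, ¬B} at a — a ∈ B
3. a : C?  L(a) = {B, ∀r.C} ∪ {¬C}
   apply at a: B⊑A; B⊑∀r.(¬D ⊔ (A ⊔ ¬E))
   open: L(a) ⊇ {A, B, E, ¬C, ∀r.(¬D ⊔ (A ⊔ ¬E)), …} — a ∉ C possible
4. a : D?  L(a) = {B, ∀r.C} ∪ {¬D}
   apply at a: B⊑A; B⊑∀r.(¬D ⊔ (A ⊔ ¬E))
   open: L(a) ⊇ {A, B, E, ¬D, ∀r.(¬D ⊔ (A ⊔ ¬E)), …} — a ∉ D possible
5. a : E?  L(a) = {B, ∀r.C} ∪ {¬E}
   clash {E, ¬E} at a — a ∈ E
6. Entailed for a: {A, B, E}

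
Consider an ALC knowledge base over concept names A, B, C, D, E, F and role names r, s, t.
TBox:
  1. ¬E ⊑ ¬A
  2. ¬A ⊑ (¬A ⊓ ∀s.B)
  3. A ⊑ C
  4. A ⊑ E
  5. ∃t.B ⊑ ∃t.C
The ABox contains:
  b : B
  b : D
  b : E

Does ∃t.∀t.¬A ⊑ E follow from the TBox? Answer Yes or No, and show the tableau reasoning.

1. ∃t.∀t.¬A ⊑ E  ⇔  (∃t.∀t.¬A ⊓ ¬E) unsat w.r.t. T
   apply at x₀: ¬E⊑¬A
   open: L(x₀) ⊇ {¬A, ¬E, ∀s.B, ∀t.¬B, ∃t.∀t.¬A} (+ ∃-successors)
2. Hence ∃t.∀t.¬A ⊑ E: not entailed.

No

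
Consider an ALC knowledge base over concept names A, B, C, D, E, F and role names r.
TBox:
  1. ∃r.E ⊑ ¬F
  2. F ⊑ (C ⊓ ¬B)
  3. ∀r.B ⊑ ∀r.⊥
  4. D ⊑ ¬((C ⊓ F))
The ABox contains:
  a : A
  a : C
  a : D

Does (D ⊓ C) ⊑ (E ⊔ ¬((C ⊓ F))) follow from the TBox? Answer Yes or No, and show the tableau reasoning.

1. (D ⊓ C) ⊑ (E ⊔ ¬((C ⊓ F)))  ⇔  ((D ⊓ C) ⊓ (¬E ⊓ (C ⊓ F))) unsat w.r.t. T
   all branches close; clash {F, ¬F} at x₀
2. Hence (D ⊓ C) ⊑ (E ⊔ ¬((C ⊓ F))): entailed.

Yes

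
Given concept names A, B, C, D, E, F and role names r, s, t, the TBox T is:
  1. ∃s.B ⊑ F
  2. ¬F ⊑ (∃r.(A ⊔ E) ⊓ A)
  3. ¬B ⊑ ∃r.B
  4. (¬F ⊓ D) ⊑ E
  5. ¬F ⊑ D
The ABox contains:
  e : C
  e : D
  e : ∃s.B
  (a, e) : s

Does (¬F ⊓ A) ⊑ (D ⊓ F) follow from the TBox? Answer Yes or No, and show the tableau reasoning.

No

1. (¬F ⊓ A) ⊑ (D ⊓ F)  ⇔  ((¬F ⊓ A) ⊓ (¬D ⊔ ¬F)) unsat w.r.t. T
   apply at x₀: ¬F⊑(∃r.(A ⊔ E) ⊓ A); ¬F⊑D
   open: L(x₀) ⊇ {A, B, D, E, ¬F, …} (+ ∃-successors)
2. Hence (¬F ⊓ A) ⊑ (D ⊓ F): not entailed.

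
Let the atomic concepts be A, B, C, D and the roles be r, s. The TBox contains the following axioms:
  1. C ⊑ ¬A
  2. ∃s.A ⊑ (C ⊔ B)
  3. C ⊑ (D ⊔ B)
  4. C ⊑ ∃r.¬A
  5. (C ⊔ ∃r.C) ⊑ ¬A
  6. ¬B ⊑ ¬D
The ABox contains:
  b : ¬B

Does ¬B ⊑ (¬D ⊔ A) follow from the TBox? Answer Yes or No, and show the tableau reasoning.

1. ¬B ⊑ (¬D ⊔ A)  ⇔  (¬B ⊓ (D ⊓ ¬A)) unsat w.r.t. T
   all branches close; clash {D, ¬D} at x₀
2. Hence ¬B ⊑ (¬D ⊔ A): entailed.

Yes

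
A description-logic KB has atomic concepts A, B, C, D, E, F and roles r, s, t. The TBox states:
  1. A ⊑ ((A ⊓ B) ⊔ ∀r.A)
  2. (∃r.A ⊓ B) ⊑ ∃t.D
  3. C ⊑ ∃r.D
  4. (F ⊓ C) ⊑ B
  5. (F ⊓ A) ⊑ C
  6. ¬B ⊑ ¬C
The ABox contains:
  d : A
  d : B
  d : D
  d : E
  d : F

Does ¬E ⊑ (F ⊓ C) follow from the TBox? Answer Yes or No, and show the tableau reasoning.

1. ¬E ⊑ (F ⊓ C)  ⇔  (¬E ⊓ (¬F ⊔ ¬C)) unsat w.r.t. T
   open: L(x₀) ⊇ {B, ¬A, ¬C, ¬E, ¬F, …}
2. Hence ¬E ⊑ (F ⊓ C): not entailed.

No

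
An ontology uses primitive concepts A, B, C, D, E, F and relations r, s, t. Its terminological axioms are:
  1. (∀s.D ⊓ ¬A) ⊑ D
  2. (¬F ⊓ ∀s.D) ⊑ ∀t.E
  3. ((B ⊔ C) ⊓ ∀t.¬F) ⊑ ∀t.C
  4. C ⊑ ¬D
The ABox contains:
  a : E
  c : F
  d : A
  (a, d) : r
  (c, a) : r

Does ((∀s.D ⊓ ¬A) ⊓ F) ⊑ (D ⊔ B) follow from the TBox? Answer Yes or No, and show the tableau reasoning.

Yes

1. ((∀s.D ⊓ ¬A) ⊓ F) ⊑ (D ⊔ B)  ⇔  (((∀s.D ⊓ ¬A) ⊓ F) ⊓ (¬D ⊓ ¬B)) unsat w.r.t. T
   all branches close; clash {D, ¬D} at x₀
2. Hence ((∀s.D ⊓ ¬A) ⊓ F) ⊑ (D ⊔ B): entailed.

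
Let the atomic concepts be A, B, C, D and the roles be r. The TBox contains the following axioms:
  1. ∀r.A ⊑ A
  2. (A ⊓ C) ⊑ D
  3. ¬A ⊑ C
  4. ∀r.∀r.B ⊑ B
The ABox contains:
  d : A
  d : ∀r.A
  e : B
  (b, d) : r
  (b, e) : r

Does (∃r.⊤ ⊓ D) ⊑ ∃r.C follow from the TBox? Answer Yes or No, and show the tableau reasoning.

1. (∃r.⊤ ⊓ D) ⊑ ∃r.C  ⇔  ((∃r.⊤ ⊓ D) ⊓ ∀r.¬C) unsat w.r.t. T
   open: L(x₀) ⊇ {A, D, ∀r.¬C, ∃r.∃r.¬B, ∃r.⊤} (+ ∃-successors)
2. Hence (∃r.⊤ ⊓ D) ⊑ ∃r.C: not entailed.

No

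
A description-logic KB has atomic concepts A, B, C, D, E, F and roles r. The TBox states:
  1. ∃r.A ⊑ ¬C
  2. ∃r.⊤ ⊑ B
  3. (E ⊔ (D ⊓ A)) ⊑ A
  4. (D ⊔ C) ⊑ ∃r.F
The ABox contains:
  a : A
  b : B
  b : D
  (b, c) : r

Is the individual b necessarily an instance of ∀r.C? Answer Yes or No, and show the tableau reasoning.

No

1. b : ∀r.C?  L(b) = {B, D} ∪ {∃r.¬C}
   open: L(b) ⊇ {B, D, ¬A, ¬E, ∀r.¬A, …} (+ ∃-successors) — b ∉ ∀r.C possible
2. Hence b : ∀r.C: not entailed.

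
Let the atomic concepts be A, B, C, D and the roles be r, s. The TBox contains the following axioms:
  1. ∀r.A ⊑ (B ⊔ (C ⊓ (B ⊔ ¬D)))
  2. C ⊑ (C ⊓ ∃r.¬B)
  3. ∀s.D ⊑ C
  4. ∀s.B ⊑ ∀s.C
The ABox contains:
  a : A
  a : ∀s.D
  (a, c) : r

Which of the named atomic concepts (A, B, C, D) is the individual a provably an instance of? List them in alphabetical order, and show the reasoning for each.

1. a : A?  L(a) = {A, ∀s.D} ∪ {¬A}
   clash {A, ¬A} at a — a ∈ A
2. a : B?  L(a) = {A, ∀s.D} ∪ {¬B}
   apply at a: ∀s.D⊑C
   open: L(a) ⊇ {A, C, ¬B, ∀s.D, ∃r.¬A, …} (+ ∃-successors) — a ∉ B possible
3. a : C?  L(a) = {A, ∀s.D} ∪ {¬C}
   clash {C, ¬C} at a — a ∈ C
4. a : D?  L(a) = {A, ∀s.D} ∪ {¬D}
   apply at a: ∀s.D⊑C
   open: L(a) ⊇ {A, C, ¬D, ∀s.D, ∃r.¬A, …} (+ ∃-successors) — a ∉ D possible
5. Entailed for a: {A, C}

{A, C}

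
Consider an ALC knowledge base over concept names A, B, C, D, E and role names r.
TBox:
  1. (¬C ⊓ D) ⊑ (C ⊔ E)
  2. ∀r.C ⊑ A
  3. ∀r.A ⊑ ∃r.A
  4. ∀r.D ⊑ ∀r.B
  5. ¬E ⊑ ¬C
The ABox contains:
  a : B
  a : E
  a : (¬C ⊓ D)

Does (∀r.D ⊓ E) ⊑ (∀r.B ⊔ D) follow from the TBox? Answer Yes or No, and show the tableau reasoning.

1. (∀r.D ⊓ E) ⊑ (∀r.B ⊔ D)  ⇔  ((∀r.D ⊓ E) ⊓ (∃r.¬B ⊓ ¬D)) unsat w.r.t. T
   all branches close; clash {B, ¬B} at an ∃-successor
2. Hence (∀r.D ⊓ E) ⊑ (∀r.B ⊔ D): entailed.

Yes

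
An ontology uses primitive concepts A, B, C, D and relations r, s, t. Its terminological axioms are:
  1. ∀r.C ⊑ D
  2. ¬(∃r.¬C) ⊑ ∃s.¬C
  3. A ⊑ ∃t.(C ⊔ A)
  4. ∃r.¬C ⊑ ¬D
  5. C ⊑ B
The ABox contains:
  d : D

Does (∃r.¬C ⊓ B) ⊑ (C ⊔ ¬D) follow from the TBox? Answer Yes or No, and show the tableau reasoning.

Yes

1. (∃r.¬C ⊓ B) ⊑ (C ⊔ ¬D)  ⇔  ((∃r.¬C ⊓ B) ⊓ (¬C ⊓ D)) unsat w.r.t. T
   all branches close; clash {D, ¬D} at x₀
2. Hence (∃r.¬C ⊓ B) ⊑ (C ⊔ ¬D): entailed.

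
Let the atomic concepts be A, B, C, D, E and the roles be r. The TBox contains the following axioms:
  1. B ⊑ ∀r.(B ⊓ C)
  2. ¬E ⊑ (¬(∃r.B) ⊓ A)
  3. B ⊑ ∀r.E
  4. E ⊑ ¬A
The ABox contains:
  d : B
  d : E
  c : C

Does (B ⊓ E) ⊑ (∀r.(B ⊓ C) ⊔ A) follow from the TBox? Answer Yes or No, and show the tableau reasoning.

Yes

1. (B ⊓ E) ⊑ (∀r.(B ⊓ C) ⊔ A)  ⇔  ((B ⊓ E) ⊓ (∃r.(¬B ⊔ ¬C) ⊓ ¬A)) unsat w.r.t. T
   all branches close; clash {C, ¬C} at an ∃-successor
2. Hence (B ⊓ E) ⊑ (∀r.(B ⊓ C) ⊔ A): entailed.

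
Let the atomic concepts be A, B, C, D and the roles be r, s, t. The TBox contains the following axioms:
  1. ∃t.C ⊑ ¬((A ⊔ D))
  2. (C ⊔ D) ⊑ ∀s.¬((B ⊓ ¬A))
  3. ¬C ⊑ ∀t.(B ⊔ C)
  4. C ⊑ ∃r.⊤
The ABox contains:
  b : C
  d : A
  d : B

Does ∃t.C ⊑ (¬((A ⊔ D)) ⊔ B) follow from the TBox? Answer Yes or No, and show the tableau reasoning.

Yes

1. ∃t.C ⊑ (¬((A ⊔ D)) ⊔ B)  ⇔  (∃t.C ⊓ ((A ⊔ D) ⊓ ¬B)) unsat w.r.t. T
   all branches close; clash {D, ¬D} at x₀
2. Hence ∃t.C ⊑ (¬((A ⊔ D)) ⊔ B): entailed.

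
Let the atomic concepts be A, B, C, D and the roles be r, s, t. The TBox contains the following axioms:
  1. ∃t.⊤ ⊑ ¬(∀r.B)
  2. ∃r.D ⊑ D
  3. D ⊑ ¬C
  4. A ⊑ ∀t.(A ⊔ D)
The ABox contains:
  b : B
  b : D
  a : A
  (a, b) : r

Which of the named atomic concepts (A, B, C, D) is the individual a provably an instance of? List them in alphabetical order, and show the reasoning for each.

1. a : A?  L(a) = {A} ∪ {¬A}
   clash {A, ¬A} at a — a ∈ A
2. a : B?  L(a) = {A} ∪ {¬B}
   apply at a: A⊑∀t.(A ⊔ D)
   open: L(a) ⊇ {A, D, ¬B, ¬C, ∀t.(A ⊔ D), …} — a ∉ B possible
3. a : C?  L(a) = {A} ∪ {¬C}
   apply at a: A⊑∀t.(A ⊔ D)
   open: L(a) ⊇ {A, D, ¬C, ∀t.(A ⊔ D), ∀t.⊥} — a ∉ C possible
4. a : D?  L(a) = {A} ∪ {¬D}
   clash {D, ¬D} at a — a ∈ D
5. Entailed for a: {A, D}

{A, D}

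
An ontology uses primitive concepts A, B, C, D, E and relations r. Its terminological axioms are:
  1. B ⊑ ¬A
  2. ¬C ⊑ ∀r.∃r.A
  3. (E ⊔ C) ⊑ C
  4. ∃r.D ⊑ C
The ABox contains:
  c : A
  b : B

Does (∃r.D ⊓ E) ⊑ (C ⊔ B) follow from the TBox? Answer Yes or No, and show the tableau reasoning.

1. (∃r.D ⊓ E) ⊑ (C ⊔ B)  ⇔  ((∃r.D ⊓ E) ⊓ (¬C ⊓ ¬B)) unsat w.r.t. T
   all branches close; clash {C, ¬C} at x₀
2. Hence (∃r.D ⊓ E) ⊑ (C ⊔ B): entailed.

Yes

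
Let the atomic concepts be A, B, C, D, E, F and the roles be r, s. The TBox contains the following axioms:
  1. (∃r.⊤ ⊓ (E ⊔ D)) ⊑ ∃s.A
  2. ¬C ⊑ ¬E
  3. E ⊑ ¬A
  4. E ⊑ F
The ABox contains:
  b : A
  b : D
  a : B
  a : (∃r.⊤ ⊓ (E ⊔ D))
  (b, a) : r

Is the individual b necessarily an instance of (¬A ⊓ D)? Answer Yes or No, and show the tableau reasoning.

No

1. b : (¬A ⊓ D)?  L(b) = {A, D} ∪ {(A ⊔ ¬D)}
   open: L(b) ⊇ {A, C, D, ¬E, ∃s.A} (+ ∃-successors) — b ∉ (¬A ⊓ D) possible
2. Hence b : (¬A ⊓ D): not entailed.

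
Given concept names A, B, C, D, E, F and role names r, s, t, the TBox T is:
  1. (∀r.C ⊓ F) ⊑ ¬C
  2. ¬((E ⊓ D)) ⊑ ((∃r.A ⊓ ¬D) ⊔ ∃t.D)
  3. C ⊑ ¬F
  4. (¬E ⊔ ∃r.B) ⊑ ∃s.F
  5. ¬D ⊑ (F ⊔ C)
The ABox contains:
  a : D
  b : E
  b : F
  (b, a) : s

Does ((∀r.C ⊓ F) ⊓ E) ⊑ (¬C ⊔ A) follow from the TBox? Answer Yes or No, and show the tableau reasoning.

1. ((∀r.C ⊓ F) ⊓ E) ⊑ (¬C ⊔ A)  ⇔  (((∀r.C ⊓ F) ⊓ E) ⊓ (C ⊓ ¬A)) unsat w.r.t. T
   all branches close; clash {F, ¬F} at x₀
2. Hence ((∀r.C ⊓ F) ⊓ E) ⊑ (¬C ⊔ A): entailed.

Yes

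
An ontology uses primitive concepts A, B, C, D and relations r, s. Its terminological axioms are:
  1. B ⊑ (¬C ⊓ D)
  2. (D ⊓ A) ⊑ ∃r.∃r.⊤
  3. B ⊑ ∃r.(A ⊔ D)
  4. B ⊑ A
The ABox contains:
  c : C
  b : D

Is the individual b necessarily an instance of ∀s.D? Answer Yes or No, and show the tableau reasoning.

No

1. b : ∀s.D?  L(b) = {D} ∪ {∃s.¬D}
   open: L(b) ⊇ {D, ¬A, ¬B, ∃s.¬D} (+ ∃-successors) — b ∉ ∀s.D possible
2. Hence b : ∀s.D: not entailed.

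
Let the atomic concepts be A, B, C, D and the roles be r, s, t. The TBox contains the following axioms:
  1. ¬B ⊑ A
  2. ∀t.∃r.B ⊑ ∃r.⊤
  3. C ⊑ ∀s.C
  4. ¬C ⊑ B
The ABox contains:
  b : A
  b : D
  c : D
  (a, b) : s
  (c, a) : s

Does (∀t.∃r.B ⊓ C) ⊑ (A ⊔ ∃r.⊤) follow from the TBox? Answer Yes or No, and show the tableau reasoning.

1. (∀t.∃r.B ⊓ C) ⊑ (A ⊔ ∃r.⊤)  ⇔  ((∀t.∃r.B ⊓ C) ⊓ (¬A ⊓ ∀r.⊥)) unsat w.r.t. T
   all branches close; clash {A, ¬A} at x₀
2. Hence (∀t.∃r.B ⊓ C) ⊑ (A ⊔ ∃r.⊤): entailed.

Yes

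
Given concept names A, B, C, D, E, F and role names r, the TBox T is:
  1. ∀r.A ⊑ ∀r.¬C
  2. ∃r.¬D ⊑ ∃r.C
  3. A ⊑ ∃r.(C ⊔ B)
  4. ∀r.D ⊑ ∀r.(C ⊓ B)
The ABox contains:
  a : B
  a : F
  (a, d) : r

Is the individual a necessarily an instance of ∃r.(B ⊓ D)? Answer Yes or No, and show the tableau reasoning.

No

1. a : ∃r.(B ⊓ D)?  L(a) = {B, F} ∪ {∀r.(¬B ⊔ ¬D)}
   open: L(a) ⊇ {B, F, ¬A, ∀r.(¬B ⊔ ¬D), ∃r.C, …} (+ ∃-successors) — a ∉ ∃r.(B ⊓ D) possible
2. Hence a : ∃r.(B ⊓ D): not entailed.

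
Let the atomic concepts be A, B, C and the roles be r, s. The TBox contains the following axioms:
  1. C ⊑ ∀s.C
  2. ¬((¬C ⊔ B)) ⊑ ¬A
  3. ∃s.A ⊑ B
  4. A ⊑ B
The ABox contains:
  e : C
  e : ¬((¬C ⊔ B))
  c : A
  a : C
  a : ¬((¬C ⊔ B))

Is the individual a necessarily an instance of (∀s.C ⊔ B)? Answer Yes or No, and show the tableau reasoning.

1. a : (∀s.C ⊔ B)?  L(a) = {C, ¬((¬C ⊔ B))} ∪ {(∃s.¬C ⊓ ¬B)}
   clash {B, ¬B} at a — a ∈ (∀s.C ⊔ B)
2. Hence a : (∀s.C ⊔ B): entailed.

Yes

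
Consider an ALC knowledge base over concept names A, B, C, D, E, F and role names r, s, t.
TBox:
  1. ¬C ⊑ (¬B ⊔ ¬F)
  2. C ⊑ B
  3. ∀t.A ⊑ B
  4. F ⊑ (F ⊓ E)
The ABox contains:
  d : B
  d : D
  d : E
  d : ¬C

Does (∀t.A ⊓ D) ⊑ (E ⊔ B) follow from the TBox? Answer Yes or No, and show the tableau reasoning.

1. (∀t.A ⊓ D) ⊑ (E ⊔ B)  ⇔  ((∀t.A ⊓ D) ⊓ (¬E ⊓ ¬B)) unsat w.r.t. T
   all branches close; clash {B, ¬B} at x₀
2. Hence (∀t.A ⊓ D) ⊑ (E ⊔ B): entailed.

Yes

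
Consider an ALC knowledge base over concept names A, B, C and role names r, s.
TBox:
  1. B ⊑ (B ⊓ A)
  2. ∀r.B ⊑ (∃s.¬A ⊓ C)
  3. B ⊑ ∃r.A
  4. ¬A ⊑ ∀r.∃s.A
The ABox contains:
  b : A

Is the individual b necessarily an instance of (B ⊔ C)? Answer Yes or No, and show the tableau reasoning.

1. b : (B ⊔ C)?  L(b) = {A} ∪ {(¬B ⊓ ¬C)}
   open: L(b) ⊇ {A, ¬B, ¬C, ∃r.¬B} (+ ∃-successors) — b ∉ (B ⊔ C) possible
2. Hence b : (B ⊔ C): not entailed.

No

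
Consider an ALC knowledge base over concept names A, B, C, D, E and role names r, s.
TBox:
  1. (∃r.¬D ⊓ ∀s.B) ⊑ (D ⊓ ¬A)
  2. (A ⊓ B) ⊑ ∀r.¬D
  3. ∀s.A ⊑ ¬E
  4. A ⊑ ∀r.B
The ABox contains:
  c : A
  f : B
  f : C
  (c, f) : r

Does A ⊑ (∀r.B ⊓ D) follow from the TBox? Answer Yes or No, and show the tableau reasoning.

1. A ⊑ (∀r.B ⊓ D)  ⇔  (A ⊓ (∃r.¬B ⊔ ¬D)) unsat w.r.t. T
   apply at x₀: A⊑∀r.B
   open: L(x₀) ⊇ {A, ¬B, ¬D, ∀r.B, ∀r.D, …} (+ ∃-successors)
2. Hence A ⊑ (∀r.B ⊓ D): not entailed.

No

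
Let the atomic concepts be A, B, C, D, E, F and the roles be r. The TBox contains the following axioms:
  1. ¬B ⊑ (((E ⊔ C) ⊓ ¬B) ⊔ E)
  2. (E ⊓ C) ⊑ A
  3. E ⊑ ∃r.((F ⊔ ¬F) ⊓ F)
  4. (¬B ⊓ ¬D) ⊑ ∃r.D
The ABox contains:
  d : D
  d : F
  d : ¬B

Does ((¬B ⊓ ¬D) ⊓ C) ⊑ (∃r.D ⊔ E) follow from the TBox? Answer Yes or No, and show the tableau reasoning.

1. ((¬B ⊓ ¬D) ⊓ C) ⊑ (∃r.D ⊔ E)  ⇔  (((¬B ⊓ ¬D) ⊓ C) ⊓ (∀r.¬D ⊓ ¬E)) unsat w.r.t. T
   all branches close; clash {E, ¬E} at x₀
2. Hence ((¬B ⊓ ¬D) ⊓ C) ⊑ (∃r.D ⊔ E): entailed.

Yes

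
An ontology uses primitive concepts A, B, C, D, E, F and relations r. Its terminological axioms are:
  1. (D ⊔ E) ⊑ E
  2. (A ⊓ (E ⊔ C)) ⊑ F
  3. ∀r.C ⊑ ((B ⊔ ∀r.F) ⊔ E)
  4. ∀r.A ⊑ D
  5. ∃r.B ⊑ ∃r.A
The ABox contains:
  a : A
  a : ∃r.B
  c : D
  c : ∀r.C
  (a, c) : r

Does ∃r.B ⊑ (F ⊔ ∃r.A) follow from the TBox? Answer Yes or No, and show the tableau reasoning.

Yes

1. ∃r.B ⊑ (F ⊔ ∃r.A)  ⇔  (∃r.B ⊓ (¬F ⊓ ∀r.¬A)) unsat w.r.t. T
   all branches close; clash {F, ¬F} at x₀
2. Hence ∃r.B ⊑ (F ⊔ ∃r.A): entailed.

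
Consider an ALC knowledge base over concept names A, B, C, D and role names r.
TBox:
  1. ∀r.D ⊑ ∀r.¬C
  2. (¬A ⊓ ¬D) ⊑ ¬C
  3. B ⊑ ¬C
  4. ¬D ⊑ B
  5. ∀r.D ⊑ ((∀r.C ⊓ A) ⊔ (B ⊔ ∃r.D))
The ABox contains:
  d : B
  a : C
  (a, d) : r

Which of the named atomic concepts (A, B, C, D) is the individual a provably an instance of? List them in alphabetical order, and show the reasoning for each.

{C, D}

1. a : A?  L(a) = {C} ∪ {¬A}
   open: L(a) ⊇ {C, D, ¬A, ¬B, ∃r.¬D} (+ ∃-successors) — a ∉ A possible
2. a : B?  L(a) = {C} ∪ {¬B}
   open: L(a) ⊇ {C, D, ¬B, ∃r.¬D} (+ ∃-successors) — a ∉ B possible
3. a : C?  L(a) = {C} ∪ {¬C}
   clash {C, ¬C} at a — a ∈ C
4. a : D?  L(a) = {C} ∪ {¬D}
   clash {C, ¬C} at a — a ∈ D
5. Entailed for a: {C, D}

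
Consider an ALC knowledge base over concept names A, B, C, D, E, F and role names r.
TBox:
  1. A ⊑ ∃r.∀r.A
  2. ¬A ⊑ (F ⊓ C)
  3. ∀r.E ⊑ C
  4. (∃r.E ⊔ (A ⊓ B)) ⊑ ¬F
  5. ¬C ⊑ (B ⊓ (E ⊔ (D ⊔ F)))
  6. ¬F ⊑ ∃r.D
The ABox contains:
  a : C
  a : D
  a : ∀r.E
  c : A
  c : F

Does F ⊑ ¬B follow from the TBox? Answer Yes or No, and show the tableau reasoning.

No

1. F ⊑ ¬B  ⇔  (F ⊓ B) unsat w.r.t. T
   open: L(x₀) ⊇ {B, C, F, ¬A, ∀r.¬E}
2. Hence F ⊑ ¬B: not entailed.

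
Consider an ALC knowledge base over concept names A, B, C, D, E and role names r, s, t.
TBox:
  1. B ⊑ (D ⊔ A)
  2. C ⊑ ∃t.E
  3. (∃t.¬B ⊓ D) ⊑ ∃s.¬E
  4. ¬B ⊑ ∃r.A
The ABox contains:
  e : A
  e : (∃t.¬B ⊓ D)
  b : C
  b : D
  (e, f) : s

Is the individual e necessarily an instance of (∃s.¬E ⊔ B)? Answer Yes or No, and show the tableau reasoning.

Yes

1. e : (∃s.¬E ⊔ B)?  L(e) = {A, (∃t.¬B ⊓ D)} ∪ {(∀s.E ⊓ ¬B)}
   clash {E, ¬E} at an ∃-successor — e ∈ (∃s.¬E ⊔ B)
2. Hence e : (∃s.¬E ⊔ B): entailed.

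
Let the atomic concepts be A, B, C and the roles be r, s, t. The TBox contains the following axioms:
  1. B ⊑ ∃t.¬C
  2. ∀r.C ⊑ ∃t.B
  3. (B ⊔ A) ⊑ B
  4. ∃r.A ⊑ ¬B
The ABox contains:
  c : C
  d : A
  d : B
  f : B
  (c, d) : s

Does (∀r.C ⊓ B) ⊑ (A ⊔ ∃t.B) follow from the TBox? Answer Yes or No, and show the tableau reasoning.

Yes

1. (∀r.C ⊓ B) ⊑ (A ⊔ ∃t.B)  ⇔  ((∀r.C ⊓ B) ⊓ (¬A ⊓ ∀t.¬B)) unsat w.r.t. T
   all branches close; clash {B, ¬B} at x₀
2. Hence (∀r.C ⊓ B) ⊑ (A ⊔ ∃t.B): entailed.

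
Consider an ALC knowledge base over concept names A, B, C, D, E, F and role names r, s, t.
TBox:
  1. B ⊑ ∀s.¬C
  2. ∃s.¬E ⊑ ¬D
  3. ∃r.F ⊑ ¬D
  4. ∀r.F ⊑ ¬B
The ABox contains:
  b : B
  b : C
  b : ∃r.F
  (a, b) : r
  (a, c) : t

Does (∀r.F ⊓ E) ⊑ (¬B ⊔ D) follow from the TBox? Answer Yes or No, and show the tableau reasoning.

Yes

1. (∀r.F ⊓ E) ⊑ (¬B ⊔ D)  ⇔  ((∀r.F ⊓ E) ⊓ (B ⊓ ¬D)) unsat w.r.t. T
   all branches close; clash {B, ¬B} at x₀
2. Hence (∀r.F ⊓ E) ⊑ (¬B ⊔ D): entailed.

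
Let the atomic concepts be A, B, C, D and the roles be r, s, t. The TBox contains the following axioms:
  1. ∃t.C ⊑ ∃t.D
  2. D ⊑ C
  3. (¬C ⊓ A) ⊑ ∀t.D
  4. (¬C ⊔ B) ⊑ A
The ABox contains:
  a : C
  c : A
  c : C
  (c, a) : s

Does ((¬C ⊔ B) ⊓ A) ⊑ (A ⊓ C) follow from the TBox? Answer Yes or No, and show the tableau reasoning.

No

1. ((¬C ⊔ B) ⊓ A) ⊑ (A ⊓ C)  ⇔  (((¬C ⊔ B) ⊓ A) ⊓ (¬A ⊔ ¬C)) unsat w.r.t. T
   open: L(x₀) ⊇ {A, ¬C, ¬D, ∀t.D, ∀t.¬C}
2. Hence ((¬C ⊔ B) ⊓ A) ⊑ (A ⊓ C): not entailed.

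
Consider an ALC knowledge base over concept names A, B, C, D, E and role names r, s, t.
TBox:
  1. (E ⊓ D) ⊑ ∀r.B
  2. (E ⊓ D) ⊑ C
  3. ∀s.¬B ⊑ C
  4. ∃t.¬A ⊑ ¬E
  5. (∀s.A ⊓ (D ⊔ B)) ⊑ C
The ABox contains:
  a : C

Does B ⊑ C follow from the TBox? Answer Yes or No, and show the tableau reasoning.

1. B ⊑ C  ⇔  (B ⊓ ¬C) unsat w.r.t. T
   open: L(x₀) ⊇ {B, ¬C, ¬E, ∀t.A, ∃s.B, …} (+ ∃-successors)
2. Hence B ⊑ C: not entailed.

No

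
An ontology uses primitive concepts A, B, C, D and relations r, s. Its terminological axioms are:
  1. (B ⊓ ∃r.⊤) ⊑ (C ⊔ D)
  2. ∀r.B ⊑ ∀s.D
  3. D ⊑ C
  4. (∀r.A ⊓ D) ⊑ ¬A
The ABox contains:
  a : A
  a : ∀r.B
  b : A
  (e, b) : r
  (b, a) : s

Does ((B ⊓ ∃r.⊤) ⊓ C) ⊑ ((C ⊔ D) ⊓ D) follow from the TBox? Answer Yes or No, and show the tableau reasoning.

No

1. ((B ⊓ ∃r.⊤) ⊓ C) ⊑ ((C ⊔ D) ⊓ D)  ⇔  (((B ⊓ ∃r.⊤) ⊓ C) ⊓ ((¬C ⊓ ¬D) ⊔ ¬D)) unsat w.r.t. T
   apply at x₀: (B ⊓ ∃r.⊤)⊑(C ⊔ D)
   open: L(x₀) ⊇ {B, C, ¬D, ∃r.¬B, ∃r.⊤} (+ ∃-successors)
2. Hence ((B ⊓ ∃r.⊤) ⊓ C) ⊑ ((C ⊔ D) ⊓ D): not entailed.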